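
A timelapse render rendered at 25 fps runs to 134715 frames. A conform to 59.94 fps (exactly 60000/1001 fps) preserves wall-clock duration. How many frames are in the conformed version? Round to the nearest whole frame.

Frames at target rate = 134715 × (60000/1001) / (25) = 46188000/143 ≈ 322993.007.
Nearest whole frame: 322993.

322993 frames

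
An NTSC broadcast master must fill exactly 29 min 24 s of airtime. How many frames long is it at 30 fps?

52920 frames

29 min 24 s = 1764 s.
Frames = 1764 × 30 = 52920.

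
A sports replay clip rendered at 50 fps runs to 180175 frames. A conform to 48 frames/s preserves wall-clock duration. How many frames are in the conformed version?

Target frames = source frames × (target rate / source rate) = 180175 × (48)/(50) = 180175 × 24/25 = 172968.

172968 frames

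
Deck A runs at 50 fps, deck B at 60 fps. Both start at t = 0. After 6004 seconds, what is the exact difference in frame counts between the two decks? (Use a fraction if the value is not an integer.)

A emits 50 × 6004 = 300200 frames; B emits 60 × 6004 = 360240.
Difference = 60040 frames; B is ahead of A.

60040 frames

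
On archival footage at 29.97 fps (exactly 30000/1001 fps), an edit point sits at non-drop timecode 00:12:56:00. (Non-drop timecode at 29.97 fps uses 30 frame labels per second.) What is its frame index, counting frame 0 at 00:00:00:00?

Total seconds to the label: (0 × 3600 + 12 × 60 + 56) = 776.
Frame index = 776 × 30 + 0 = 23280.

23280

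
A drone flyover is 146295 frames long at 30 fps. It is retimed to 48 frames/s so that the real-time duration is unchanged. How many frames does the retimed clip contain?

234072 frames

Target frames = source frames × (target rate / source rate) = 146295 × (48)/(30) = 146295 × 8/5 = 234072.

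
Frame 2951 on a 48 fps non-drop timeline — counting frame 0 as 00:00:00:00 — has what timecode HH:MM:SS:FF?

2951 ÷ 48 = 61 full seconds, remainder 23 frames.
61 s = 0 h 1 min 1 s.
Timecode: 00:01:01:23.

00:01:01:23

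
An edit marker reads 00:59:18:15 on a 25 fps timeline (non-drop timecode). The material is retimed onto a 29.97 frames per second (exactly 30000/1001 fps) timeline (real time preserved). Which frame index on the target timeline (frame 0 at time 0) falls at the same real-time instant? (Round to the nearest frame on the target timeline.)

frame 106651

Source frame index: (0×3600 + 59×60 + 18) × 25 + 15 = 88965.
Real time: 88965 / (25) = 17793/5 s.
Target frame: (17793/5) × (30000/1001) = 106758000/1001 ≈ 106651.349 → 106651.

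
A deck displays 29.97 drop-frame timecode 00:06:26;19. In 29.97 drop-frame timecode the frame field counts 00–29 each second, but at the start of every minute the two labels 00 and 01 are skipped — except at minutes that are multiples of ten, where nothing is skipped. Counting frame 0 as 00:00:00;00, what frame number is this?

Complete 10-minute blocks: 0, each 17982 frames → 0.
Remaining 6 whole minutes in the current block: 1800 + 5 × 1798 = 10790 frames.
Within the current minute: 26 × 30 + 19 − 2 = 797 (labels ;00/;01 skipped at this minute). Total = 0 + 10790 + 797 = 11587.

11587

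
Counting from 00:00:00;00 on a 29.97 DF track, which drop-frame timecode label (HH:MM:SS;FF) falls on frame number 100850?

00:56:05;02

Each 10-minute DF block holds 10 × 60 × 30 − 9 × 2 = 17982 frames. 100850 ÷ 17982 → 5 full blocks, remainder 10940.
Within the partial block the first minute is 1800 frames and each further minute 1798, so 6 further minute boundaries passed. Total skipped labels = 18 × 5 + 2 × 6 = 102.
Non-drop label index = 100850 + 102 = 100952; at 30 labels/s that is 00:56:05:02, i.e. DF 00:56:05;02.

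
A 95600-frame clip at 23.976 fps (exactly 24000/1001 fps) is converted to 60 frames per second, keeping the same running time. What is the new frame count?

239239 frames

Target frames = source frames × (target rate / source rate) = 95600 × (60)/(24000/1001) = 95600 × 1001/400 = 239239.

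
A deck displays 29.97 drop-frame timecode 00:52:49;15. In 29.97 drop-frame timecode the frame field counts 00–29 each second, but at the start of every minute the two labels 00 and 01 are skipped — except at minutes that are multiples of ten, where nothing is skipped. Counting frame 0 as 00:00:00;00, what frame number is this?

As if non-drop at 30 labels/s: (0 × 3600 + 52 × 60 + 49) × 30 + 15 = 95085.
Minute boundaries passed: 52; those not divisible by 10: 52 − 5 = 47; dropped labels = 2 × 47 = 94.
Actual frame index = 95085 − 94 = 94991.

94991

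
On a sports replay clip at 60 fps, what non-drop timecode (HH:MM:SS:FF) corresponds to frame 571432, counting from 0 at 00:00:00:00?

571432 ÷ 60 = 9523 full seconds, remainder 52 frames.
9523 s = 2 h 38 min 43 s.
Timecode: 02:38:43:52.

02:38:43:52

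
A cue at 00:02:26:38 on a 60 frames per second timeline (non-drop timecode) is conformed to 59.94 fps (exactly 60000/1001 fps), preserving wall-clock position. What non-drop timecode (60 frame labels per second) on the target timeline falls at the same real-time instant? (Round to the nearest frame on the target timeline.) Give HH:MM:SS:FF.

00:02:26:29

Source frame index: (0×3600 + 2×60 + 26) × 60 + 38 = 8798.
Real time: 8798 / (60) = 4399/30 s.
Target frame: (4399/30) × (60000/1001) = 8798000/1001 ≈ 8789.211 → 8789.
At 60 labels/s: frame 8789 → 00:02:26:29.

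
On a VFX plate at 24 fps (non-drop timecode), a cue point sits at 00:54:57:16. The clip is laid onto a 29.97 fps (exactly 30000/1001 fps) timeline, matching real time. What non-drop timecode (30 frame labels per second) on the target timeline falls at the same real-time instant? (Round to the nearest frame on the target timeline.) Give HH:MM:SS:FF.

Source frame index: (0×3600 + 54×60 + 57) × 24 + 16 = 79144.
Real time: 79144 / (24) = 9893/3 s.
Target frame: (9893/3) × (30000/1001) = 7610000/77 ≈ 98831.169 → 98831.
At 30 labels/s: frame 98831 → 00:54:54:11.

00:54:54:11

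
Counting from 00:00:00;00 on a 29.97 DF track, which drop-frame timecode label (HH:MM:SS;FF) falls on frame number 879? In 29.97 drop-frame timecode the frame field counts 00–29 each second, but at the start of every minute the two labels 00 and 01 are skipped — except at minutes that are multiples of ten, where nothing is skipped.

Ten DF minutes hold 17982 frames, so frame 879 lies in block 0 (frames 0–17981) with 879 frames into that block.
The block's first minute is 1800 frames and the rest 1798 each; 879 frames reaches minute 0, so 0 × 18 + 0 × 2 = 0 labels have been skipped so far.
Adding those back, label number 879 + 0 = 879 at 30 labels/s is 29 s + 9 f = 0 h 0 min 29 s frame 9, i.e. 00:00:29;09.

00:00:29;09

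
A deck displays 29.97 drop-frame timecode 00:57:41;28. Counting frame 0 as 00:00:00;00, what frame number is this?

103754

Complete 10-minute blocks: 5, each 17982 frames → 89910.
Remaining 7 whole minutes in the current block: 1800 + 6 × 1798 = 12588 frames.
Within the current minute: 41 × 30 + 28 − 2 = 1256 (labels ;00/;01 skipped at this minute). Total = 89910 + 12588 + 1256 = 103754.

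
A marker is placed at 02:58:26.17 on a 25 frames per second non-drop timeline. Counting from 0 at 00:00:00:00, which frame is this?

Total seconds to the label: (2 × 3600 + 58 × 60 + 26) = 10706.
Frame index = 10706 × 25 + 17 = 267667.

267667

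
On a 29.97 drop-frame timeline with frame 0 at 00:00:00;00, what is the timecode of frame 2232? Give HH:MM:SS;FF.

00:01:14;14

Ten DF minutes hold 17982 frames, so frame 2232 lies in block 0 (frames 0–17981) with 2232 frames into that block.
The block's first minute is 1800 frames and the rest 1798 each; 2232 frames reaches minute 1, so 0 × 18 + 1 × 2 = 2 labels have been skipped so far.
Adding those back, label number 2232 + 2 = 2234 at 30 labels/s is 74 s + 14 f = 0 h 1 min 14 s frame 14, i.e. 00:01:14;14.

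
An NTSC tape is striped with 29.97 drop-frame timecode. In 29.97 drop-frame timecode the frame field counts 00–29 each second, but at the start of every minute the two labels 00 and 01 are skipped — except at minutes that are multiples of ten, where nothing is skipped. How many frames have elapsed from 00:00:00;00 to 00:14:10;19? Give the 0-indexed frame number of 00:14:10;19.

25493

Complete 10-minute blocks: 1, each 17982 frames → 17982.
Remaining 4 whole minutes in the current block: 1800 + 3 × 1798 = 7194 frames.
Within the current minute: 10 × 30 + 19 − 2 = 317 (labels ;00/;01 skipped at this minute). Total = 17982 + 7194 + 317 = 25493.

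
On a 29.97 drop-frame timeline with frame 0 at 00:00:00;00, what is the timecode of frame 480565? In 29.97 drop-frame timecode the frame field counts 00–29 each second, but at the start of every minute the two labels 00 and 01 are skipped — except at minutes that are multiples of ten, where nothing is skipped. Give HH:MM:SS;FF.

04:27:14;27

Each 10-minute DF block holds 10 × 60 × 30 − 9 × 2 = 17982 frames. 480565 ÷ 17982 → 26 full blocks, remainder 13033.
Within the partial block the first minute is 1800 frames and each further minute 1798, so 7 further minute boundaries passed. Total skipped labels = 18 × 26 + 2 × 7 = 482.
Non-drop label index = 480565 + 482 = 481047; at 30 labels/s that is 04:27:14:27, i.e. DF 04:27:14;27.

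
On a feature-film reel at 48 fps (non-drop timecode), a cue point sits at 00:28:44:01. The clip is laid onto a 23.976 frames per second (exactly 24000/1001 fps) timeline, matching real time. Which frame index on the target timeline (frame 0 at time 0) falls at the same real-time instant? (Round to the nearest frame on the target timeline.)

frame 41335

Source frame index: (0×3600 + 28×60 + 44) × 48 + 1 = 82753.
Real time: 82753 / (48) = 82753/48 s.
Target frame: (82753/48) × (24000/1001) = 3761500/91 ≈ 41335.165 → 41335.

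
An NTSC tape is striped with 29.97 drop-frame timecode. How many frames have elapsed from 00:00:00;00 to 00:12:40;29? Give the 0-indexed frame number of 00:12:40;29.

Complete 10-minute blocks: 1, each 17982 frames → 17982.
Remaining 2 whole minutes in the current block: 1800 + 1 × 1798 = 3598 frames.
Within the current minute: 40 × 30 + 29 − 2 = 1227 (labels ;00/;01 skipped at this minute). Total = 17982 + 3598 + 1227 = 22807.

22807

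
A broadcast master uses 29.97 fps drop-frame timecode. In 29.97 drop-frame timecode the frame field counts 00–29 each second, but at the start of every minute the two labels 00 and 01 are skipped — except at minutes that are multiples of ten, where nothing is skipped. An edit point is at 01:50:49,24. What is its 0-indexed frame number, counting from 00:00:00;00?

Complete 10-minute blocks: 11, each 17982 frames → 197802.
Remaining 0 whole minutes in the current block: 0 frames.
Within the current minute: 49 × 30 + 24 = 1494. Total = 197802 + 0 + 1494 = 199296.

199296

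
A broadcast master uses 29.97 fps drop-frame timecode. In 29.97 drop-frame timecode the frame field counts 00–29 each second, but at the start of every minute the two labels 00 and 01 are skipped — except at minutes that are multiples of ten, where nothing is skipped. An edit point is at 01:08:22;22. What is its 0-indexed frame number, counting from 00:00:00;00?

As if non-drop at 30 labels/s: (1 × 3600 + 8 × 60 + 22) × 30 + 22 = 123082.
Minute boundaries passed: 68; those not divisible by 10: 68 − 6 = 62; dropped labels = 2 × 62 = 124.
Actual frame index = 123082 − 124 = 122958.

122958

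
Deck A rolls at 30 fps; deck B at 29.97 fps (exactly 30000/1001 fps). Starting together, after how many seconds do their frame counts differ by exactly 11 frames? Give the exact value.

11011/30 seconds

The gap grows by |30000/1001 − 30| = 30/1001 frames per second.
Time for a 11-frame gap: 11 ÷ (30/1001) = 11011/30 s.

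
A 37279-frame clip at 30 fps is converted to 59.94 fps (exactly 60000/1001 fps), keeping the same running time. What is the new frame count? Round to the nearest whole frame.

74484 frames

Frames at target rate = 37279 × (60000/1001) / (30) = 6778000/91 ≈ 74483.516.
Nearest whole frame: 74484.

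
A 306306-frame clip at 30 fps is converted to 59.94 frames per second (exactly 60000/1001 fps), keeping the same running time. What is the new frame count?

612000 frames

Target frames = source frames × (target rate / source rate) = 306306 × (60000/1001)/(30) = 306306 × 2000/1001 = 612000.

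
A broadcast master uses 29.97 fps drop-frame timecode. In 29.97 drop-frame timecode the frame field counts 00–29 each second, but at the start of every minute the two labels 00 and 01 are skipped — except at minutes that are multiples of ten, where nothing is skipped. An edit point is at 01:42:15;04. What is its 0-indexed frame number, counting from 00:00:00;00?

183870

Complete 10-minute blocks: 10, each 17982 frames → 179820.
Remaining 2 whole minutes in the current block: 1800 + 1 × 1798 = 3598 frames.
Within the current minute: 15 × 30 + 4 − 2 = 452 (labels ;00/;01 skipped at this minute). Total = 179820 + 3598 + 452 = 183870.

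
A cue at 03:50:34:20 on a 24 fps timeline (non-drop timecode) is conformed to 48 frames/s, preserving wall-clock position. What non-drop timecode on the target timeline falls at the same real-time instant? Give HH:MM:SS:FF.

03:50:34:40

Source frame index: (3×3600 + 50×60 + 34) × 24 + 20 = 332036.
Real time: 332036 / (24) = 83009/6 s.
Target frame: (83009/6) × (48) = 664072.
At 48 labels/s: frame 664072 → 03:50:34:40.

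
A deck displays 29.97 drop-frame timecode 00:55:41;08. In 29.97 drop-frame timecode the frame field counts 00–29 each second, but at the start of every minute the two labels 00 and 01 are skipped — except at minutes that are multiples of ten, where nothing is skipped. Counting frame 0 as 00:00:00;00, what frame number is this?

100138

As if non-drop at 30 labels/s: (0 × 3600 + 55 × 60 + 41) × 30 + 8 = 100238.
Minute boundaries passed: 55; those not divisible by 10: 55 − 5 = 50; dropped labels = 2 × 50 = 100.
Actual frame index = 100238 − 100 = 100138.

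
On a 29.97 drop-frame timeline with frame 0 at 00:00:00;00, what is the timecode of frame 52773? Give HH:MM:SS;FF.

00:29:20;27

Ten DF minutes hold 17982 frames, so frame 52773 lies in block 2 (frames 35964–53945) with 16809 frames into that block.
The block's first minute is 1800 frames and the rest 1798 each; 16809 frames reaches minute 9, so 2 × 18 + 9 × 2 = 54 labels have been skipped so far.
Adding those back, label number 52773 + 54 = 52827 at 30 labels/s is 1760 s + 27 f = 0 h 29 min 20 s frame 27, i.e. 00:29:20;27.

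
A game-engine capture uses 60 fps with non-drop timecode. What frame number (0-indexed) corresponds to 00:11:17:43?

40663

Total seconds to the label: (0 × 3600 + 11 × 60 + 17) = 677.
Frame index = 677 × 60 + 43 = 40663.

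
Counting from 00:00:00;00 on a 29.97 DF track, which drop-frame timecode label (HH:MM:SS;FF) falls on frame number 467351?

Each 10-minute DF block holds 10 × 60 × 30 − 9 × 2 = 17982 frames. 467351 ÷ 17982 → 25 full blocks, remainder 17801.
Within the partial block the first minute is 1800 frames and each further minute 1798, so 9 further minute boundaries passed. Total skipped labels = 18 × 25 + 2 × 9 = 468.
Non-drop label index = 467351 + 468 = 467819; at 30 labels/s that is 04:19:53:29, i.e. DF 04:19:53;29.

04:19:53;29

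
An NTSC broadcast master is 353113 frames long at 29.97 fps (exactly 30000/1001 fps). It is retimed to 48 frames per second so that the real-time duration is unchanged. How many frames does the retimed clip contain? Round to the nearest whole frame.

Frames at target rate = 353113 × (48) / (30000/1001) = 353466113/625 ≈ 565545.781.
Nearest whole frame: 565546.

565546 frames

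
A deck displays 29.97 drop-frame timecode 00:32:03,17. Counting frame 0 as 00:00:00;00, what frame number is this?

57649

As if non-drop at 30 labels/s: (0 × 3600 + 32 × 60 + 3) × 30 + 17 = 57707.
Minute boundaries passed: 32; those not divisible by 10: 32 − 3 = 29; dropped labels = 2 × 29 = 58.
Actual frame index = 57707 − 58 = 57649.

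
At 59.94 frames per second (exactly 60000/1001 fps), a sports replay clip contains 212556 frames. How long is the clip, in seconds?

Running time = 212556 / (60000/1001) = 3546.1426 s.

3546.1426 seconds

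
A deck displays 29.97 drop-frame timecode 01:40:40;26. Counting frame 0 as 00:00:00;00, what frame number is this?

As if non-drop at 30 labels/s: (1 × 3600 + 40 × 60 + 40) × 30 + 26 = 181226.
Minute boundaries passed: 100; those not divisible by 10: 100 − 10 = 90; dropped labels = 2 × 90 = 180.
Actual frame index = 181226 − 180 = 181046.

181046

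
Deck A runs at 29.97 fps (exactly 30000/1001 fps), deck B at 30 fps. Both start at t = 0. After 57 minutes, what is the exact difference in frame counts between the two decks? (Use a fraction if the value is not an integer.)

57 min = 3420 s.
A emits 30000/1001 × 3420 = 102600000/1001 frames; B emits 30 × 3420 = 102600.
Difference = 102600/1001 frames (≈ 102.4975); B is ahead of A.

102600/1001 frames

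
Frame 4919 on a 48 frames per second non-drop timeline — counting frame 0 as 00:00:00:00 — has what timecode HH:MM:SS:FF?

00:01:42:23

4919 ÷ 48 = 102 full seconds, remainder 23 frames.
102 s = 0 h 1 min 42 s.
Timecode: 00:01:42:23.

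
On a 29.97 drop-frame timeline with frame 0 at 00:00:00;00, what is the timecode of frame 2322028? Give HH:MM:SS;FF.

Each 10-minute DF block holds 10 × 60 × 30 − 9 × 2 = 17982 frames. 2322028 ÷ 17982 → 129 full blocks, remainder 2350.
Within the partial block the first minute is 1800 frames and each further minute 1798, so 1 further minute boundary passed. Total skipped labels = 18 × 129 + 2 × 1 = 2324.
Non-drop label index = 2322028 + 2324 = 2324352; at 30 labels/s that is 21:31:18:12, i.e. DF 21:31:18;12.

21:31:18;12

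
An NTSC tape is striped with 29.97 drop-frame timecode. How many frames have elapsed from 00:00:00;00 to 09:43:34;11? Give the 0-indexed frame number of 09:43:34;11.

As if non-drop at 30 labels/s: (9 × 3600 + 43 × 60 + 34) × 30 + 11 = 1050431.
Minute boundaries passed: 583; those not divisible by 10: 583 − 58 = 525; dropped labels = 2 × 525 = 1050.
Actual frame index = 1050431 − 1050 = 1049381.

1049381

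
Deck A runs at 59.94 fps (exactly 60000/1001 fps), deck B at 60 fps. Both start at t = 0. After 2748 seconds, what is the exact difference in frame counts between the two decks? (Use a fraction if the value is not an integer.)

A emits 60000/1001 × 2748 = 164880000/1001 frames; B emits 60 × 2748 = 164880.
Difference = 164880/1001 frames (≈ 164.7153); B is ahead of A.

164880/1001 frames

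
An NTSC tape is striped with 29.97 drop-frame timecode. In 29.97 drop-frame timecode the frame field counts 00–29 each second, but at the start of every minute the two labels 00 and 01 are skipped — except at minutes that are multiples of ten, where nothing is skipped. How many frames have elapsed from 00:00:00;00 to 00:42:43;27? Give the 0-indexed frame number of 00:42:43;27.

As if non-drop at 30 labels/s: (0 × 3600 + 42 × 60 + 43) × 30 + 27 = 76917.
Minute boundaries passed: 42; those not divisible by 10: 42 − 4 = 38; dropped labels = 2 × 38 = 76.
Actual frame index = 76917 − 76 = 76841.

76841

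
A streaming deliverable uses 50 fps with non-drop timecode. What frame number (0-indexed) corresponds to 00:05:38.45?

Total seconds to the label: (0 × 3600 + 5 × 60 + 38) = 338.
Frame index = 338 × 50 + 45 = 16945.

frame 16945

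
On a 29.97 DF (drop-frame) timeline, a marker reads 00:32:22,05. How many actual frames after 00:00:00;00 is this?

58207

Complete 10-minute blocks: 3, each 17982 frames → 53946.
Remaining 2 whole minutes in the current block: 1800 + 1 × 1798 = 3598 frames.
Within the current minute: 22 × 30 + 5 − 2 = 663 (labels ;00/;01 skipped at this minute). Total = 53946 + 3598 + 663 = 58207.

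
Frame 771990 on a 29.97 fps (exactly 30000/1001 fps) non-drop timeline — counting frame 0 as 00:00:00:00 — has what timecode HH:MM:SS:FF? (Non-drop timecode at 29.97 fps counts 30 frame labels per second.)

771990 ÷ 30 = 25733 full seconds, remainder 0 frames.
25733 s = 7 h 8 min 53 s.
Timecode: 07:08:53:00.

07:08:53:00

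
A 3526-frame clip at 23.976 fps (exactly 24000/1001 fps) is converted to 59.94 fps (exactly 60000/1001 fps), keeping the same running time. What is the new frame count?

Target frames = source frames × (target rate / source rate) = 3526 × (60000/1001)/(24000/1001) = 3526 × 5/2 = 8815.

8815 frames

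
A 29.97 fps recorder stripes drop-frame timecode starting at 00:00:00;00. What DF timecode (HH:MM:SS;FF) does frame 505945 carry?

Each 10-minute DF block holds 10 × 60 × 30 − 9 × 2 = 17982 frames. 505945 ÷ 17982 → 28 full blocks, remainder 2449.
Within the partial block the first minute is 1800 frames and each further minute 1798, so 1 further minute boundary passed. Total skipped labels = 18 × 28 + 2 × 1 = 506.
Non-drop label index = 505945 + 506 = 506451; at 30 labels/s that is 04:41:21:21, i.e. DF 04:41:21;21.

04:41:21;21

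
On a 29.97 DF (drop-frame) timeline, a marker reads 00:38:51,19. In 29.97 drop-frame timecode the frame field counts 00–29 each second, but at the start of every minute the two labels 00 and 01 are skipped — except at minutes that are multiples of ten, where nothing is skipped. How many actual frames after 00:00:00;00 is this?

69879

As if non-drop at 30 labels/s: (0 × 3600 + 38 × 60 + 51) × 30 + 19 = 69949.
Minute boundaries passed: 38; those not divisible by 10: 38 − 3 = 35; dropped labels = 2 × 35 = 70.
Actual frame index = 69949 − 70 = 69879.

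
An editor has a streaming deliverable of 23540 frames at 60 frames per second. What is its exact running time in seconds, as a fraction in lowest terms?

1177/3 seconds

Running time = 23540 ÷ (60) = 23540 × 1/60 = 1177/3 s.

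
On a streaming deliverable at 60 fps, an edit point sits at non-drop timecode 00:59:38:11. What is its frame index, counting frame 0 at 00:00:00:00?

214691

Total seconds to the label: (0 × 3600 + 59 × 60 + 38) = 3578.
Frame index = 3578 × 60 + 11 = 214691.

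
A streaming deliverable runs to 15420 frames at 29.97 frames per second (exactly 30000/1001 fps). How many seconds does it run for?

514.514 seconds

Running time = 15420 / (30000/1001) = 514.514 s.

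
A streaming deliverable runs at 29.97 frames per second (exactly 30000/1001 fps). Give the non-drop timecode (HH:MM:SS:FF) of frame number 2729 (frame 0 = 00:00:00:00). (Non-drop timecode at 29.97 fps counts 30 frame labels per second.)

00:01:30:29

2729 ÷ 30 = 90 full seconds, remainder 29 frames.
90 s = 0 h 1 min 30 s.
Timecode: 00:01:30:29.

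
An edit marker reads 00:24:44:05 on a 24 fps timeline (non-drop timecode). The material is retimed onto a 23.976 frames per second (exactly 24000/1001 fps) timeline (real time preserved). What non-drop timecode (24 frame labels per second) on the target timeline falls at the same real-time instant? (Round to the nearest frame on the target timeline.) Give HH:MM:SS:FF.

00:24:42:17

Source frame index: (0×3600 + 24×60 + 44) × 24 + 5 = 35621.
Real time: 35621 / (24) = 35621/24 s.
Target frame: (35621/24) × (24000/1001) = 35621000/1001 ≈ 35585.415 → 35585.
At 24 labels/s: frame 35585 → 00:24:42:17.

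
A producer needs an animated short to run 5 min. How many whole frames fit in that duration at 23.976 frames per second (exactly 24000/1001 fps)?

7192 frames

5 min = 300 s.
Frames = 300 × 24000/1001 = 7200000/1001 ≈ 7192.8072.
Complete frames: 7192.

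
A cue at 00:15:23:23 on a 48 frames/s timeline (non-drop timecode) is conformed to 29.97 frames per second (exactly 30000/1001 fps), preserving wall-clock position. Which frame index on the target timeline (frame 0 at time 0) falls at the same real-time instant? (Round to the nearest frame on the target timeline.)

Source frame index: (0×3600 + 15×60 + 23) × 48 + 23 = 44327.
Real time: 44327 / (48) = 44327/48 s.
Target frame: (44327/48) × (30000/1001) = 27704375/1001 ≈ 27676.698 → 27677.

frame 27677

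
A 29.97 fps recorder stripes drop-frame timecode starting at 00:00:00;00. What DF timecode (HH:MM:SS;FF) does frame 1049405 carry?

09:43:35;05

Each 10-minute DF block holds 10 × 60 × 30 − 9 × 2 = 17982 frames. 1049405 ÷ 17982 → 58 full blocks, remainder 6449.
Within the partial block the first minute is 1800 frames and each further minute 1798, so 3 further minute boundaries passed. Total skipped labels = 18 × 58 + 2 × 3 = 1050.
Non-drop label index = 1049405 + 1050 = 1050455; at 30 labels/s that is 09:43:35:05, i.e. DF 09:43:35;05.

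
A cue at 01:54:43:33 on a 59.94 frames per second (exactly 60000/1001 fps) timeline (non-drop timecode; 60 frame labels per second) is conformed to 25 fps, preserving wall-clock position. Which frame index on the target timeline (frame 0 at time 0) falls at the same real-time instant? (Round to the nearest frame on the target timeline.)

Source frame index: (1×3600 + 54×60 + 43) × 60 + 33 = 413013.
Real time: 413013 / (60000/1001) = 137808671/20000 s.
Target frame: (137808671/20000) × (25) = 137808671/800 ≈ 172260.839 → 172261.

frame 172261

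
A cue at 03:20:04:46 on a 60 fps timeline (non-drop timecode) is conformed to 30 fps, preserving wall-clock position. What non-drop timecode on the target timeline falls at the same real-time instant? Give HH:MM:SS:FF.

03:20:04:23

Source frame index: (3×3600 + 20×60 + 4) × 60 + 46 = 720286.
Real time: 720286 / (60) = 360143/30 s.
Target frame: (360143/30) × (30) = 360143.
At 30 labels/s: frame 360143 → 03:20:04:23.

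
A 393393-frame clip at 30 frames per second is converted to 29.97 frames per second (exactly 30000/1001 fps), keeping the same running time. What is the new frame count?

393000 frames

Target frames = source frames × (target rate / source rate) = 393393 × (30000/1001)/(30) = 393393 × 1000/1001 = 393000.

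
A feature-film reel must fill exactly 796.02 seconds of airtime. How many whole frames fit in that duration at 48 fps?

38208 frames

Frames = 796.02 × 48 = 955224/25 ≈ 38208.9600.
Complete frames: 38208.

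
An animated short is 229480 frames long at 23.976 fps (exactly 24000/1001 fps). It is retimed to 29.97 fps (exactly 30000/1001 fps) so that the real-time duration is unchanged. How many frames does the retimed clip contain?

286850 frames

Target frames = source frames × (target rate / source rate) = 229480 × (30000/1001)/(24000/1001) = 229480 × 5/4 = 286850.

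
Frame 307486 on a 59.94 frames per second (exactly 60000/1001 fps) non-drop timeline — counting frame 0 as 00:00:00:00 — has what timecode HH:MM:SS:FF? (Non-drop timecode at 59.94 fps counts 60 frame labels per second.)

307486 ÷ 60 = 5124 full seconds, remainder 46 frames.
5124 s = 1 h 25 min 24 s.
Timecode: 01:25:24:46.

01:25:24:46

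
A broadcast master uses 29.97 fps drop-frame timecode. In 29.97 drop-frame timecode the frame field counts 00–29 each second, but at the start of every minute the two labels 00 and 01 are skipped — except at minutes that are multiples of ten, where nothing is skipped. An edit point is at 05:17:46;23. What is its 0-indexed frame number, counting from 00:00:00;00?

571431

Complete 10-minute blocks: 31, each 17982 frames → 557442.
Remaining 7 whole minutes in the current block: 1800 + 6 × 1798 = 12588 frames.
Within the current minute: 46 × 30 + 23 − 2 = 1401 (labels ;00/;01 skipped at this minute). Total = 557442 + 12588 + 1401 = 571431.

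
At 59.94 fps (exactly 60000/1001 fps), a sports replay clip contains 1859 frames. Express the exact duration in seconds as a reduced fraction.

1860859/60000 seconds

Running time = 1859 ÷ (60000/1001) = 1859 × 1001/60000 = 1860859/60000 s.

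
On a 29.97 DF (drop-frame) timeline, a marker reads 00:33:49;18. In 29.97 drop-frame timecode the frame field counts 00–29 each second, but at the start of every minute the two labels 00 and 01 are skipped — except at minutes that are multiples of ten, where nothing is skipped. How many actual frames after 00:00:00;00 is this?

Complete 10-minute blocks: 3, each 17982 frames → 53946.
Remaining 3 whole minutes in the current block: 1800 + 2 × 1798 = 5396 frames.
Within the current minute: 49 × 30 + 18 − 2 = 1486 (labels ;00/;01 skipped at this minute). Total = 53946 + 5396 + 1486 = 60828.

60828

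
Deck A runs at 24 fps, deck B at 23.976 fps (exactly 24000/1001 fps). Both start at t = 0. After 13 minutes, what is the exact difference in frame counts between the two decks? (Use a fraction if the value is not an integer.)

13 min = 780 s.
A emits 24 × 780 = 18720 frames; B emits 24000/1001 × 780 = 1440000/77.
Difference = 1440/77 frames (≈ 18.7013); B is behind A.

1440/77 frames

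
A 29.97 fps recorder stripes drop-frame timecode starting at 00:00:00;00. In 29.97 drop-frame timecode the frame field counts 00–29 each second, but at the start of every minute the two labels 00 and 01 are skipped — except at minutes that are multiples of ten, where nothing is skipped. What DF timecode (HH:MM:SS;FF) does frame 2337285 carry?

Ten DF minutes hold 17982 frames, so frame 2337285 lies in block 129 (frames 2319678–2337659) with 17607 frames into that block.
The block's first minute is 1800 frames and the rest 1798 each; 17607 frames reaches minute 9, so 129 × 18 + 9 × 2 = 2340 labels have been skipped so far.
Adding those back, label number 2337285 + 2340 = 2339625 at 30 labels/s is 77987 s + 15 f = 21 h 39 min 47 s frame 15, i.e. 21:39:47;15.

21:39:47;15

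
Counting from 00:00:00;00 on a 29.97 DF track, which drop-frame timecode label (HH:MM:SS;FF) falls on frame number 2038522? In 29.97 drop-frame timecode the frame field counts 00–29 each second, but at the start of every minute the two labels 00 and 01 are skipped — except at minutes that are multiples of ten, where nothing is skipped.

Ten DF minutes hold 17982 frames, so frame 2038522 lies in block 113 (frames 2031966–2049947) with 6556 frames into that block.
The block's first minute is 1800 frames and the rest 1798 each; 6556 frames reaches minute 3, so 113 × 18 + 3 × 2 = 2040 labels have been skipped so far.
Adding those back, label number 2038522 + 2040 = 2040562 at 30 labels/s is 68018 s + 22 f = 18 h 53 min 38 s frame 22, i.e. 18:53:38;22.

18:53:38;22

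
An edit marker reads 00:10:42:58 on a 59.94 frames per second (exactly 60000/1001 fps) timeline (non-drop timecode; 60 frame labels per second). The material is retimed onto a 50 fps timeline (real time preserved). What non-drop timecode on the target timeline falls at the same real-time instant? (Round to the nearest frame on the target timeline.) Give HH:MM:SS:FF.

00:10:43:30

Source frame index: (0×3600 + 10×60 + 42) × 60 + 58 = 38578.
Real time: 38578 / (60000/1001) = 19308289/30000 s.
Target frame: (19308289/30000) × (50) = 19308289/600 ≈ 32180.482 → 32180.
At 50 labels/s: frame 32180 → 00:10:43:30.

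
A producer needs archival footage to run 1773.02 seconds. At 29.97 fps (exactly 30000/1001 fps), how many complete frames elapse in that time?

53137 frames

Frames = 1773.02 × 30000/1001 = 53190600/1001 ≈ 53137.4625.
Complete frames: 53137.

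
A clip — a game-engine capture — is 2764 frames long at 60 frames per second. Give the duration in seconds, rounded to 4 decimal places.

46.0667 seconds

Running time = 2764 × 1/60 = 691/15 s ≈ 46.0667 s.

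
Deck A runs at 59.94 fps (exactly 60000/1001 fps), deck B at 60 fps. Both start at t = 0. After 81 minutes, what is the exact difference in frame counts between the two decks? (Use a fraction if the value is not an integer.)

81 min = 4860 s.
A emits 60000/1001 × 4860 = 291600000/1001 frames; B emits 60 × 4860 = 291600.
Difference = 291600/1001 frames (≈ 291.3087); B is ahead of A.

291600/1001 frames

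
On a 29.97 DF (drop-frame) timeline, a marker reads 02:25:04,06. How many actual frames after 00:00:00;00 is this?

As if non-drop at 30 labels/s: (2 × 3600 + 25 × 60 + 4) × 30 + 6 = 261126.
Minute boundaries passed: 145; those not divisible by 10: 145 − 14 = 131; dropped labels = 2 × 131 = 262.
Actual frame index = 261126 − 262 = 260864.

260864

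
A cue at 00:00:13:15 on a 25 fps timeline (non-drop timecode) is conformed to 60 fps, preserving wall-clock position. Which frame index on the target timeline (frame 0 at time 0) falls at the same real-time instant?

frame 816

Source frame index: (0×3600 + 0×60 + 13) × 25 + 15 = 340.
Real time: 340 / (25) = 68/5 s.
Target frame: (68/5) × (60) = 816.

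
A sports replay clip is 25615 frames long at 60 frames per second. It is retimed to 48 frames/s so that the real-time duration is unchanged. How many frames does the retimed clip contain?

Target frames = source frames × (target rate / source rate) = 25615 × (48)/(60) = 25615 × 4/5 = 20492.

20492 frames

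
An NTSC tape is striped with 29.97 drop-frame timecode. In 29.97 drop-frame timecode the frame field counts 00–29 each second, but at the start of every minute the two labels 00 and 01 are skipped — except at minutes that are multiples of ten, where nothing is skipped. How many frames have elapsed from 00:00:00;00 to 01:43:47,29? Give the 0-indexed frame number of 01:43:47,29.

As if non-drop at 30 labels/s: (1 × 3600 + 43 × 60 + 47) × 30 + 29 = 186839.
Minute boundaries passed: 103; those not divisible by 10: 103 − 10 = 93; dropped labels = 2 × 93 = 186.
Actual frame index = 186839 − 186 = 186653.

186653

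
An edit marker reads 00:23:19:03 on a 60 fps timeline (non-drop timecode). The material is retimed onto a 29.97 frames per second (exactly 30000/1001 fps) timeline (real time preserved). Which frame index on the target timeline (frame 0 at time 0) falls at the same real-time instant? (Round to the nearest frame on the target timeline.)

Source frame index: (0×3600 + 23×60 + 19) × 60 + 3 = 83943.
Real time: 83943 / (60) = 27981/20 s.
Target frame: (27981/20) × (30000/1001) = 41971500/1001 ≈ 41929.570 → 41930.

frame 41930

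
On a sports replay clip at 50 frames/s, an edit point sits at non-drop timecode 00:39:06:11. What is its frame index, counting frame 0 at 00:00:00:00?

frame 117311

Total seconds to the label: (0 × 3600 + 39 × 60 + 6) = 2346.
Frame index = 2346 × 50 + 11 = 117311.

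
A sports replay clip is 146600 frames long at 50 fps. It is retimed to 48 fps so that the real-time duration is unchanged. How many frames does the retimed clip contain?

140736 frames

Target frames = source frames × (target rate / source rate) = 146600 × (48)/(50) = 146600 × 24/25 = 140736.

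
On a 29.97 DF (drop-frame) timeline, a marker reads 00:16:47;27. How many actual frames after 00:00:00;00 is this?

30207

Complete 10-minute blocks: 1, each 17982 frames → 17982.
Remaining 6 whole minutes in the current block: 1800 + 5 × 1798 = 10790 frames.
Within the current minute: 47 × 30 + 27 − 2 = 1435 (labels ;00/;01 skipped at this minute). Total = 17982 + 10790 + 1435 = 30207.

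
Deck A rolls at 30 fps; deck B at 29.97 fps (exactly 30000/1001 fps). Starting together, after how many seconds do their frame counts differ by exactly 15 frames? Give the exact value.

The gap grows by |30000/1001 − 30| = 30/1001 frames per second.
Time for a 15-frame gap: 15 ÷ (30/1001) = 500.5 s.

500.5 seconds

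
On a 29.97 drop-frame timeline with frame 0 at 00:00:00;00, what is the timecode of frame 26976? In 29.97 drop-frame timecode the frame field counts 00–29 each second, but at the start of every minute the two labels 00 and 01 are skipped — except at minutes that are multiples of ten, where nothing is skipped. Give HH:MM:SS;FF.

00:15:00;04

Ten DF minutes hold 17982 frames, so frame 26976 lies in block 1 (frames 17982–35963) with 8994 frames into that block.
The block's first minute is 1800 frames and the rest 1798 each; 8994 frames reaches minute 5, so 1 × 18 + 5 × 2 = 28 labels have been skipped so far.
Adding those back, label number 26976 + 28 = 27004 at 30 labels/s is 900 s + 4 f = 0 h 15 min 0 s frame 4, i.e. 00:15:00;04.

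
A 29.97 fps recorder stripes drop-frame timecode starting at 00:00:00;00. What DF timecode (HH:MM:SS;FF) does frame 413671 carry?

Each 10-minute DF block holds 10 × 60 × 30 − 9 × 2 = 17982 frames. 413671 ÷ 17982 → 23 full blocks, remainder 85.
Within the partial block the first minute is 1800 frames and each further minute 1798, so 0 further minute boundaries passed. Total skipped labels = 18 × 23 + 2 × 0 = 414.
Non-drop label index = 413671 + 414 = 414085; at 30 labels/s that is 03:50:02:25, i.e. DF 03:50:02;25.

03:50:02;25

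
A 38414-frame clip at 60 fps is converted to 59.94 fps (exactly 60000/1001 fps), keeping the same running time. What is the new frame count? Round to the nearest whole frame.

38376 frames

Frames at target rate = 38414 × (60000/1001) / (60) = 38414000/1001 ≈ 38375.624.
Nearest whole frame: 38376.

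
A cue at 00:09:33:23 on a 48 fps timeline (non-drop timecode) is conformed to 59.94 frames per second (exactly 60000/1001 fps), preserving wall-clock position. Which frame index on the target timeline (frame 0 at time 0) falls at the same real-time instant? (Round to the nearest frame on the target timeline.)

Source frame index: (0×3600 + 9×60 + 33) × 48 + 23 = 27527.
Real time: 27527 / (48) = 27527/48 s.
Target frame: (27527/48) × (60000/1001) = 34408750/1001 ≈ 34374.376 → 34374.

frame 34374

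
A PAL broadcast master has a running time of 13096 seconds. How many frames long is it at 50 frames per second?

654800 frames

Frames = 13096 × 50 = 654800.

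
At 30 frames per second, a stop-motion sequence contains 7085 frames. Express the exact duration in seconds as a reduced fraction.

Running time = 7085 ÷ (30) = 7085 × 1/30 = 1417/6 s.

1417/6 seconds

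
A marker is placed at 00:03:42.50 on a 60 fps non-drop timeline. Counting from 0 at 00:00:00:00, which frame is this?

Total seconds to the label: (0 × 3600 + 3 × 60 + 42) = 222.
Frame index = 222 × 60 + 50 = 13370.

frame 13370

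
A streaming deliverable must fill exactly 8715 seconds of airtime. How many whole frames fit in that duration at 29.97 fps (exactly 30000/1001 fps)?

Frames = 8715 × 30000/1001 = 37350000/143 ≈ 261188.8112.
Complete frames: 261188.

261188 frames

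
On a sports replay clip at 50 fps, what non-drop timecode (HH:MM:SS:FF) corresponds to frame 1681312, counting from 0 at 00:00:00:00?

1681312 ÷ 50 = 33626 full seconds, remainder 12 frames.
33626 s = 9 h 20 min 26 s.
Timecode: 09:20:26:12.

09:20:26:12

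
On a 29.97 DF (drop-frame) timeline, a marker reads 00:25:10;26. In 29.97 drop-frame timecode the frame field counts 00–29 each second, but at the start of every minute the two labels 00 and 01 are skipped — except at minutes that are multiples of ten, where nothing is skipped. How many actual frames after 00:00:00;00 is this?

45280

Complete 10-minute blocks: 2, each 17982 frames → 35964.
Remaining 5 whole minutes in the current block: 1800 + 4 × 1798 = 8992 frames.
Within the current minute: 10 × 30 + 26 − 2 = 324 (labels ;00/;01 skipped at this minute). Total = 35964 + 8992 + 324 = 45280.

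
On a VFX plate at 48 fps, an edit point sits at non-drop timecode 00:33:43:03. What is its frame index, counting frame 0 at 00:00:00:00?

Total seconds to the label: (0 × 3600 + 33 × 60 + 43) = 2023.
Frame index = 2023 × 48 + 3 = 97107.

97107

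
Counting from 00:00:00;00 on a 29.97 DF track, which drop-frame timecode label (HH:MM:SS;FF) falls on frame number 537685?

Each 10-minute DF block holds 10 × 60 × 30 − 9 × 2 = 17982 frames. 537685 ÷ 17982 → 29 full blocks, remainder 16207.
Within the partial block the first minute is 1800 frames and each further minute 1798, so 9 further minute boundaries passed. Total skipped labels = 18 × 29 + 2 × 9 = 540.
Non-drop label index = 537685 + 540 = 538225; at 30 labels/s that is 04:59:00:25, i.e. DF 04:59:00;25.

04:59:00;25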